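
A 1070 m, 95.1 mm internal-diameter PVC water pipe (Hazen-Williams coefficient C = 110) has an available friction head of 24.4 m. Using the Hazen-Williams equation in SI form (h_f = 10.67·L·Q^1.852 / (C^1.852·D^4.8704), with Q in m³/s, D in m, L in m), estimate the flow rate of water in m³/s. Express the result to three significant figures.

Rearranging: Q = [h_f·C^1.852·D^4.8704 / (10.67·L)]^(1/1.852)
Q = [24.4·110^1.852·0.0951^4.8704 / (10.67·1070)]^0.540 = 0.008174 m³/s

Q ≈ 0.00817 m³/s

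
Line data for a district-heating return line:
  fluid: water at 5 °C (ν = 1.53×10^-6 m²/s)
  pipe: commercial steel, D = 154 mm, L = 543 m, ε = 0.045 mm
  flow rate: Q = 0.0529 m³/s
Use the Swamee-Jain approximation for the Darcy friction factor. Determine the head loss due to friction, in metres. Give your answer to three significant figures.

V = 4Q/(πD²) = 4·0.0529/(π·0.154²) = 2.840 m/s
Re = VD/ν = 2.840·0.154/1.53×10^-6 = 2.86×10^5 → turbulent
ε/D = 0.045/154 = 2.92×10^-4
Swamee-Jain: f = 0.01708
h_f = f(L/D)V²/(2g) = 0.01708·(543/0.154)·2.840²/(2·9.81) = 24.76 m

h_f ≈ 24.8 m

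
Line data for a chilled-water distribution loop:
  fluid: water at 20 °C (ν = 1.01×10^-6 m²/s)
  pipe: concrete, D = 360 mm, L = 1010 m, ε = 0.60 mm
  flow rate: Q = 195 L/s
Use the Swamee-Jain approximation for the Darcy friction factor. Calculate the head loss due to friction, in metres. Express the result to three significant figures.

V = 4Q/(πD²) = 4·0.195/(π·0.360²) = 1.916 m/s
Re = VD/ν = 1.916·0.360/1.01×10^-6 = 6.83×10^5 → turbulent
ε/D = 0.60/360 = 0.00167
Swamee-Jain: f = 0.02273
h_f = f(L/D)V²/(2g) = 0.02273·(1010/0.360)·1.916²/(2·9.81) = 11.93 m

h_f ≈ 11.9 m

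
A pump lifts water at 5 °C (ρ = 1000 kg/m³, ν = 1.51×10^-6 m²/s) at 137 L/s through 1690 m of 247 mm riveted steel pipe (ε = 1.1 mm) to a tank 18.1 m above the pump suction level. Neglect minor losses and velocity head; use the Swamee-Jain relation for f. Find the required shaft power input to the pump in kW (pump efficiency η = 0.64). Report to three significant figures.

P_shaft ≈ 216 kW

V = 4Q/(πD²) = 2.859 m/s; Re = 4.68×10^5; ε/D = 0.00445; f = 0.02966
h_f = f(L/D)V²/2g = 84.54 m
Total head H = z + h_f = 18.1 + 84.54 = 102.6 m
P_hyd = ρgQH = 1000·9.81·0.137·102.6 = 137.9 kW
P_shaft = P_hyd/η = 137.9/0.64 = 215.5 kW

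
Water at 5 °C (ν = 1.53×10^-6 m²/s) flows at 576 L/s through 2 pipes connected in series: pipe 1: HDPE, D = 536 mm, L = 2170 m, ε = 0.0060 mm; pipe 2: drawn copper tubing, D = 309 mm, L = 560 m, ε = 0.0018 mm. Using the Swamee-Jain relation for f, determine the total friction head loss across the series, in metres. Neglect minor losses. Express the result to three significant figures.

H ≈ 76.1 m

Pipe 1: V = 2.553 m/s, Re = 8.94×10^5, ε/D = 1.12×10^-5, f = 0.01208, h_1 = f(L/D)V²/2g = 16.25 m
Pipe 2: V = 7.681 m/s, Re = 1.55×10^6, ε/D = 5.83×10^-6, f = 0.01099, h_2 = f(L/D)V²/2g = 59.87 m
Series → Q common, losses add: H = Σh = 76.12 m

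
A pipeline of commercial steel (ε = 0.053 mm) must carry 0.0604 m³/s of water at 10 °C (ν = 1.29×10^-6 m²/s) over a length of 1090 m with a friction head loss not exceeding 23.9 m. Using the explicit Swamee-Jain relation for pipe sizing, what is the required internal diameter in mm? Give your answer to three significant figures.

Swamee-Jain (Type III): D = 0.66·[ε^1.25·(LQ²/(gh_f))^4.75 + ν·Q^9.4·(L/(gh_f))^5.2]^0.04
LQ²/(gh_f) = 0.01696; L/(gh_f) = 4.649
Term 1 = ε^1.25·(…)^4.75 = 1.76×10^-14; Term 2 = ν·Q^9.4·(…)^5.2 = 1.33×10^-14
D = 0.66·(1.76×10^-14 + 1.33×10^-14)^0.04 = 0.1902 m = 190 mm
Check: V = 2.13 m/s, Re = 3.14×10^5, f = 0.01684, h_f = 22.3 m ≈ 23.9 m ✓

D ≈ 190 mm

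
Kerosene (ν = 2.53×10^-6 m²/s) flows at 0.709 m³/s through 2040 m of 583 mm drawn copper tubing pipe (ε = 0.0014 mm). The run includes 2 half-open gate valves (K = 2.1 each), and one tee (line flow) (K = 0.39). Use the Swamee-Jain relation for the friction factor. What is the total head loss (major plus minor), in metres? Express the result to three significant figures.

V = 4Q/(πD²) = 2.656 m/s; V²/2g = 0.3595 m
Re = 6.12×10^5, ε/D = 2.40×10^-6 → f = 0.01267 (Swamee-Jain)
Major: h_f = f(L/D)·V²/2g = 0.01267·3499·0.3595 = 15.94 m
Minor: ΣK = 4.59; h_m = ΣK·V²/2g = 1.650 m
Total H_L = 15.94 + 1.650 = 17.59 m

H_L ≈ 17.6 m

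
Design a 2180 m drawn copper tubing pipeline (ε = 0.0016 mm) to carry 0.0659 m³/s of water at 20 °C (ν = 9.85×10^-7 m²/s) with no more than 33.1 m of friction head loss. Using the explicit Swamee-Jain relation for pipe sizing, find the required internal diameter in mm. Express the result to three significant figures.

D ≈ 203 mm

Swamee-Jain (Type III): D = 0.66·[ε^1.25·(LQ²/(gh_f))^4.75 + ν·Q^9.4·(L/(gh_f))^5.2]^0.04
LQ²/(gh_f) = 0.02916; L/(gh_f) = 6.714
Term 1 = ε^1.25·(…)^4.75 = 2.90×10^-15; Term 2 = ν·Q^9.4·(…)^5.2 = 1.55×10^-13
D = 0.66·(2.90×10^-15 + 1.55×10^-13)^0.04 = 0.2030 m = 203 mm
Check: V = 2.04 m/s, Re = 4.20×10^5, f = 0.01363, h_f = 30.9 m ≈ 33.1 m ✓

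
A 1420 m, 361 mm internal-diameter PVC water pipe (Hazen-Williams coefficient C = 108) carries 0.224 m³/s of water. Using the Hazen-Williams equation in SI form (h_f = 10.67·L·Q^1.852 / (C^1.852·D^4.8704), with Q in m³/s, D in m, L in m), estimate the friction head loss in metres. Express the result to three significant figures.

h_f ≈ 23.2 m

h_f = 10.67·1420·0.224^1.852 / (108^1.852·0.361^4.8704) = 23.24 m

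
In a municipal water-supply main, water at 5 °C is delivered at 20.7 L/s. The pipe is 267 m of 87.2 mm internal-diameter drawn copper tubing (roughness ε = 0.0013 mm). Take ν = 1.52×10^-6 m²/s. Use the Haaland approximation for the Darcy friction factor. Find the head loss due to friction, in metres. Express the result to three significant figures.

V = 4Q/(πD²) = 4·0.0207/(π·0.0872²) = 3.466 m/s
Re = VD/ν = 3.466·0.0872/1.52×10^-6 = 1.99×10^5 → turbulent
ε/D = 0.0013/87.2 = 1.49×10^-5
Haaland: f = 0.01561
h_f = f(L/D)V²/(2g) = 0.01561·(267/0.0872)·3.466²/(2·9.81) = 29.26 m

h_f ≈ 29.3 m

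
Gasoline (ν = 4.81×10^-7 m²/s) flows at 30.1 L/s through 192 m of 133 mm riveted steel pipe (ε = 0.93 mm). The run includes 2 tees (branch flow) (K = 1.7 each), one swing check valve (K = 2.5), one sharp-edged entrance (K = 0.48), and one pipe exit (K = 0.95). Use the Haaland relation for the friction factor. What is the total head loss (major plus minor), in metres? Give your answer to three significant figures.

V = 4Q/(πD²) = 2.167 m/s; V²/2g = 0.2392 m
Re = 5.99×10^5, ε/D = 0.00699 → f = 0.03389 (Haaland)
Major: h_f = f(L/D)·V²/2g = 0.03389·1444·0.2392 = 11.70 m
Minor: ΣK = 7.33; h_m = ΣK·V²/2g = 1.754 m
Total H_L = 11.70 + 1.754 = 13.46 m

H_L ≈ 13.5 m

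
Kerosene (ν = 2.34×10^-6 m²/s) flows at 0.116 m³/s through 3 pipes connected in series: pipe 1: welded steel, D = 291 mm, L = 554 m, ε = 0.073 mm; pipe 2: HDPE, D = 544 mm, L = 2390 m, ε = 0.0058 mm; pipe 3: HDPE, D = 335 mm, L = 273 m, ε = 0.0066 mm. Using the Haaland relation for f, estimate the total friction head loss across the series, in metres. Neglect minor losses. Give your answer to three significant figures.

Pipe 1: V = 1.744 m/s, Re = 2.17×10^5, ε/D = 2.51×10^-4, f = 0.01704, h_1 = f(L/D)V²/2g = 5.028 m
Pipe 2: V = 0.4991 m/s, Re = 1.16×10^5, ε/D = 1.07×10^-5, f = 0.01733, h_2 = f(L/D)V²/2g = 0.9664 m
Pipe 3: V = 1.316 m/s, Re = 1.88×10^5, ε/D = 1.97×10^-5, f = 0.01580, h_3 = f(L/D)V²/2g = 1.137 m
Series → Q common, losses add: H = Σh = 7.131 m

H ≈ 7.13 m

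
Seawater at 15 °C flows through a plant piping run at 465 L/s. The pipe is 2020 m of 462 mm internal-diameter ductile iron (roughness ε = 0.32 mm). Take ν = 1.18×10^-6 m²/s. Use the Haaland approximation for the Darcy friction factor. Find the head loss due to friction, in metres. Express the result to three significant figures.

h_f ≈ 31.5 m

V = 4Q/(πD²) = 4·0.465/(π·0.462²) = 2.774 m/s
Re = VD/ν = 2.774·0.462/1.18×10^-6 = 1.09×10^6 → turbulent
ε/D = 0.32/462 = 6.93×10^-4
Haaland: f = 0.01835
h_f = f(L/D)V²/(2g) = 0.01835·(2020/0.462)·2.774²/(2·9.81) = 31.46 m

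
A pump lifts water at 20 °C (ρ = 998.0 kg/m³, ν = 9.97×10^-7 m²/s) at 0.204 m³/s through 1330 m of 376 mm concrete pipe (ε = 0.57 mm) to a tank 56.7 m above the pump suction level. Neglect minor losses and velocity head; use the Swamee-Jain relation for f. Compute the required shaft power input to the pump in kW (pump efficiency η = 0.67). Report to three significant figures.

P_shaft ≈ 209 kW

V = 4Q/(πD²) = 1.837 m/s; Re = 6.93×10^5; ε/D = 0.00152; f = 0.02221
h_f = f(L/D)V²/2g = 13.52 m
Total head H = z + h_f = 56.7 + 13.52 = 70.22 m
P_hyd = ρgQH = 998.0·9.81·0.204·70.22 = 140.2 kW
P_shaft = P_hyd/η = 140.2/0.67 = 209.3 kW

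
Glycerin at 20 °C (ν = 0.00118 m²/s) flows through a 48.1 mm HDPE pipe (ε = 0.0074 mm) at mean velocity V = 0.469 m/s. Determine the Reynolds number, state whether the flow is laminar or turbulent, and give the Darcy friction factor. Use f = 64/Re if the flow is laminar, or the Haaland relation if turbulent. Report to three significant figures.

Re ≈ 19.1; laminar; f = 64/Re ≈ 3.35

Re = VD/ν = 0.4690·0.0481/0.00118 = 19.1
Re < 2300 → laminar → f = 64/Re = 3.348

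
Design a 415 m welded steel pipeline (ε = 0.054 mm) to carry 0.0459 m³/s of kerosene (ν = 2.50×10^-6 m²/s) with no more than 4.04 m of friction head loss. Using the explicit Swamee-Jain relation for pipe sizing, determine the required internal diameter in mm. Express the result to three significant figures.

D ≈ 205 mm

Swamee-Jain (Type III): D = 0.66·[ε^1.25·(LQ²/(gh_f))^4.75 + ν·Q^9.4·(L/(gh_f))^5.2]^0.04
LQ²/(gh_f) = 0.02206; L/(gh_f) = 10.47
Term 1 = ε^1.25·(…)^4.75 = 6.28×10^-14; Term 2 = ν·Q^9.4·(…)^5.2 = 1.33×10^-13
D = 0.66·(6.28×10^-14 + 1.33×10^-13)^0.04 = 0.2047 m = 205 mm
Check: V = 1.39 m/s, Re = 1.14×10^5, f = 0.01893, h_f = 3.80 m ≈ 4.04 m ✓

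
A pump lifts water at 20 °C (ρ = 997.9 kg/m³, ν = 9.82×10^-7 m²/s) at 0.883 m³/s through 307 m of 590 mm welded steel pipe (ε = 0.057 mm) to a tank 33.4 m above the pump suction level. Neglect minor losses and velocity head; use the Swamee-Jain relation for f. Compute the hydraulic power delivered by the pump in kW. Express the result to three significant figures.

V = 4Q/(πD²) = 3.230 m/s; Re = 1.94×10^6; ε/D = 9.66×10^-5; f = 0.01284
h_f = f(L/D)V²/2g = 3.552 m
Total head H = z + h_f = 33.4 + 3.552 = 36.95 m
P_hyd = ρgQH = 997.9·9.81·0.883·36.95 = 319.4 kW

P_hyd ≈ 319 kW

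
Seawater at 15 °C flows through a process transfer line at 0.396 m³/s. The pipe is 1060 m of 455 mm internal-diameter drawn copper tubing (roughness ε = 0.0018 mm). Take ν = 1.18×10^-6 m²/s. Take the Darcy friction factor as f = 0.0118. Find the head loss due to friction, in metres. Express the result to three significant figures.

V = 4Q/(πD²) = 4·0.396/(π·0.455²) = 2.435 m/s
h_f = f(L/D)V²/(2g) = 0.01180·(1060/0.455)·2.435²/(2·9.81) = 8.311 m

h_f ≈ 8.31 m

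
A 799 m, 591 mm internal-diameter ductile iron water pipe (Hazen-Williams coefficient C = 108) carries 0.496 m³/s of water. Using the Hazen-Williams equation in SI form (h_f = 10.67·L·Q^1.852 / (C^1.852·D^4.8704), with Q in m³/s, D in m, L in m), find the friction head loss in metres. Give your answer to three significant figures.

h_f = 10.67·799·0.496^1.852 / (108^1.852·0.591^4.8704) = 5.168 m

h_f ≈ 5.17 m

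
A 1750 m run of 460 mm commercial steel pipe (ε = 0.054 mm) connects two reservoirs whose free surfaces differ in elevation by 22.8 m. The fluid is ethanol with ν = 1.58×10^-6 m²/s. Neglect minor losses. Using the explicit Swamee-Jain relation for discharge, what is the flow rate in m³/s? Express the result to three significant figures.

Swamee-Jain (Type II): Q = -0.965·√(gD⁵h_f/L)·ln[ε/(3.7D) + √(3.17ν²L/(gD³h_f))]
√(gD⁵h_f/L) = √(9.81·0.460⁵·22.8/1750) = 0.05131
ε/(3.7D) = 3.17×10^-5; √(3.17ν²L/(gD³h_f)) = 2.52×10^-5
Q = -0.965·0.05131·ln(5.695×10^-5) = 0.4839 m³/s
Check: V = 2.91 m/s, Re = 8.48×10^5, f = 0.01394, h_f = 22.9 m ≈ 22.8 m ✓

Q ≈ 0.484 m³/s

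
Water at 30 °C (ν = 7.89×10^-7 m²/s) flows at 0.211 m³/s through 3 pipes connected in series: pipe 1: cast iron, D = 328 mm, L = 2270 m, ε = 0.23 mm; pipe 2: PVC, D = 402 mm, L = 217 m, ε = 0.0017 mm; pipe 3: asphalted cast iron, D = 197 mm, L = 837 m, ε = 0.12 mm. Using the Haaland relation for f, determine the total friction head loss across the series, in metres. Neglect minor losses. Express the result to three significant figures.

H ≈ 225 m

Pipe 1: V = 2.497 m/s, Re = 1.04×10^6, ε/D = 7.01×10^-4, f = 0.01841, h_1 = f(L/D)V²/2g = 40.50 m
Pipe 2: V = 1.662 m/s, Re = 8.47×10^5, ε/D = 4.23×10^-6, f = 0.01198, h_2 = f(L/D)V²/2g = 0.9109 m
Pipe 3: V = 6.922 m/s, Re = 1.73×10^6, ε/D = 6.09×10^-4, f = 0.01772, h_3 = f(L/D)V²/2g = 183.9 m
Series → Q common, losses add: H = Σh = 225.3 m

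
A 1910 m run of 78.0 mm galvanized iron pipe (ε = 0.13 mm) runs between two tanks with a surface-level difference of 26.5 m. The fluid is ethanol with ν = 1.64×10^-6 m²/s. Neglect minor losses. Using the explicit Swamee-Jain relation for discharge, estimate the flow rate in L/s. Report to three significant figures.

Swamee-Jain (Type II): Q = -0.965·√(gD⁵h_f/L)·ln[ε/(3.7D) + √(3.17ν²L/(gD³h_f))]
√(gD⁵h_f/L) = √(9.81·0.0780⁵·26.5/1910) = 6.269×10^-4
ε/(3.7D) = 4.50×10^-4; √(3.17ν²L/(gD³h_f)) = 3.63×10^-4
Q = -0.965·6.269×10^-4·ln(8.138×10^-4) = 0.004303 m³/s
Check: V = 0.901 m/s, Re = 4.28×10^4, f = 0.02642, h_f = 26.7 m ≈ 26.5 m ✓

Q ≈ 4.30 L/s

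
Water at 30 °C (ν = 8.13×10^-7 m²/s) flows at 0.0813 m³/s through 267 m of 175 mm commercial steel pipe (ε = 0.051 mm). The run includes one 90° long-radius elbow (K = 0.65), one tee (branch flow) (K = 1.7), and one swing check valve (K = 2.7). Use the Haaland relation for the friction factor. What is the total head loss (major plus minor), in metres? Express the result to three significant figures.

H_L ≈ 16.9 m

V = 4Q/(πD²) = 3.380 m/s; V²/2g = 0.5823 m
Re = 7.28×10^5, ε/D = 2.91×10^-4 → f = 0.01574 (Haaland)
Major: h_f = f(L/D)·V²/2g = 0.01574·1526·0.5823 = 13.99 m
Minor: ΣK = 5.05; h_m = ΣK·V²/2g = 2.941 m
Total H_L = 13.99 + 2.941 = 16.93 m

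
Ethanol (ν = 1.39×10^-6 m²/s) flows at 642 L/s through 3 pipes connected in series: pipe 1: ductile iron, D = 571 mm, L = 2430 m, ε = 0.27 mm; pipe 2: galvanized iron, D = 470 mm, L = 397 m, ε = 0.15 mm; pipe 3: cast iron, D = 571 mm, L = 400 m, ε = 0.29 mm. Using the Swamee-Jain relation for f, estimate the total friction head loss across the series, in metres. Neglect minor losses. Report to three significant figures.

H ≈ 36.5 m

Pipe 1: V = 2.507 m/s, Re = 1.03×10^6, ε/D = 4.73×10^-4, f = 0.01710, h_1 = f(L/D)V²/2g = 23.31 m
Pipe 2: V = 3.700 m/s, Re = 1.25×10^6, ε/D = 3.19×10^-4, f = 0.01579, h_2 = f(L/D)V²/2g = 9.308 m
Pipe 3: V = 2.507 m/s, Re = 1.03×10^6, ε/D = 5.08×10^-4, f = 0.01734, h_3 = f(L/D)V²/2g = 3.891 m
Series → Q common, losses add: H = Σh = 36.51 m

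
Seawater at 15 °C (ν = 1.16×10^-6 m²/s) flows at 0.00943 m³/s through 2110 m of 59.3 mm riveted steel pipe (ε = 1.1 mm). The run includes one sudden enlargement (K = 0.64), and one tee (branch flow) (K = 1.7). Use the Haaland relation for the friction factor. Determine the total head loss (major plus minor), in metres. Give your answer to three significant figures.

V = 4Q/(πD²) = 3.414 m/s; V²/2g = 0.5942 m
Re = 1.75×10^5, ε/D = 0.0185 → f = 0.04759 (Haaland)
Major: h_f = f(L/D)·V²/2g = 0.04759·35582·0.5942 = 1006 m
Minor: ΣK = 2.34; h_m = ΣK·V²/2g = 1.390 m
Total H_L = 1006 + 1.390 = 1007 m

H_L ≈ 1010 m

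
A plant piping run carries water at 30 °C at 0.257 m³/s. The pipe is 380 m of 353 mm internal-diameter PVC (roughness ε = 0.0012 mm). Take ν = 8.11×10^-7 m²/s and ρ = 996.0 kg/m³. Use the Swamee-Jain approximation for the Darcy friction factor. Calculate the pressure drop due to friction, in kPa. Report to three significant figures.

Δp ≈ 42.3 kPa

V = 4Q/(πD²) = 4·0.257/(π·0.353²) = 2.626 m/s
Re = VD/ν = 2.626·0.353/8.11×10^-7 = 1.14×10^6 → turbulent
ε/D = 0.0012/353 = 3.40×10^-6
Swamee-Jain: f = 0.01144
h_f = f(L/D)V²/(2g) = 0.01144·(380/0.353)·2.626²/(2·9.81) = 4.330 m
Δp = ρg·h_f = 996.0·9.81·4.330 = 42.30 kPa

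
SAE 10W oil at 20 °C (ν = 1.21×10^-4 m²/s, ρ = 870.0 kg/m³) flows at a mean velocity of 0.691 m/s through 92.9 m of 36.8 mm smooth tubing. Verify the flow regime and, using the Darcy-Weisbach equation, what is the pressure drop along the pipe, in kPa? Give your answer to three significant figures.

Re = VD/ν = 0.691·0.03680/1.21×10^-4 = 210 → laminar (Re < 2300)
f = 64/Re = 0.3045
h_f = f(L/D)V²/(2g) = 0.3045·(92.9/0.03680)·0.691²/(2·9.81) = 18.71 m
Δp = ρg·h_f = 870.0·9.81·18.71 = 159.7 kPa

Δp ≈ 160 kPa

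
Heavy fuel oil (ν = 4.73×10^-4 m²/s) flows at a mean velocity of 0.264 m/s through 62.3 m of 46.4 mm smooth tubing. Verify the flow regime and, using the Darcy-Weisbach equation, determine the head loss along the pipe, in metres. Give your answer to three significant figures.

Re = VD/ν = 0.264·0.04640/4.73×10^-4 = 25.9 → laminar (Re < 2300)
f = 64/Re = 2.471
h_f = f(L/D)V²/(2g) = 2.471·(62.3/0.04640)·0.264²/(2·9.81) = 11.79 m

h_f ≈ 11.8 m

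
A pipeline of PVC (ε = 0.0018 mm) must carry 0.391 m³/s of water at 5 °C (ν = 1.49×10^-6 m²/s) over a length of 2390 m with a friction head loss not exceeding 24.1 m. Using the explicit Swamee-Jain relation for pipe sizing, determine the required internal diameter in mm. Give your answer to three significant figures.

D ≈ 439 mm

Swamee-Jain (Type III): D = 0.66·[ε^1.25·(LQ²/(gh_f))^4.75 + ν·Q^9.4·(L/(gh_f))^5.2]^0.04
LQ²/(gh_f) = 1.545; L/(gh_f) = 10.11
Term 1 = ε^1.25·(…)^4.75 = 5.21×10^-7; Term 2 = ν·Q^9.4·(…)^5.2 = 3.67×10^-5
D = 0.66·(5.21×10^-7 + 3.67×10^-5)^0.04 = 0.4389 m = 439 mm
Check: V = 2.58 m/s, Re = 7.61×10^5, f = 0.01225, h_f = 22.7 m ≈ 24.1 m ✓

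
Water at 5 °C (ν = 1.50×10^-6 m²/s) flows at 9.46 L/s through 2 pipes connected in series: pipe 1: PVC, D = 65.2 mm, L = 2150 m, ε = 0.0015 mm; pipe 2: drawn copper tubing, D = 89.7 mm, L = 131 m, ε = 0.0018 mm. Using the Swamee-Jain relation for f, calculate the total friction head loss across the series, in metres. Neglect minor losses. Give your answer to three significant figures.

Pipe 1: V = 2.833 m/s, Re = 1.23×10^5, ε/D = 2.30×10^-5, f = 0.01727, h_1 = f(L/D)V²/2g = 233.0 m
Pipe 2: V = 1.497 m/s, Re = 8.95×10^4, ε/D = 2.01×10^-5, f = 0.01840, h_2 = f(L/D)V²/2g = 3.069 m
Series → Q common, losses add: H = Σh = 236.1 m

H ≈ 236 m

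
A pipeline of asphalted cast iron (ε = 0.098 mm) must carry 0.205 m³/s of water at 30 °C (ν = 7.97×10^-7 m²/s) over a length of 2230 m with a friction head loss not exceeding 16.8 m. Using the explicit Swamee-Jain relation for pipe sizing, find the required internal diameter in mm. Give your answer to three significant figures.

D ≈ 378 mm

Swamee-Jain (Type III): D = 0.66·[ε^1.25·(LQ²/(gh_f))^4.75 + ν·Q^9.4·(L/(gh_f))^5.2]^0.04
LQ²/(gh_f) = 0.5686; L/(gh_f) = 13.53
Term 1 = ε^1.25·(…)^4.75 = 6.68×10^-7; Term 2 = ν·Q^9.4·(…)^5.2 = 2.06×10^-7
D = 0.66·(6.68×10^-7 + 2.06×10^-7)^0.04 = 0.3778 m = 378 mm
Check: V = 1.83 m/s, Re = 8.67×10^5, f = 0.01549, h_f = 15.6 m ≈ 16.8 m ✓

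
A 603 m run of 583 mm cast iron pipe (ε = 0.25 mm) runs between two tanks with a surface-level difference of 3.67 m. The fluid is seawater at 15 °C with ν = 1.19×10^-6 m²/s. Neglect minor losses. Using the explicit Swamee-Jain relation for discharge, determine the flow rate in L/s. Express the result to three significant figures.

Q ≈ 545 L/s

Swamee-Jain (Type II): Q = -0.965·√(gD⁵h_f/L)·ln[ε/(3.7D) + √(3.17ν²L/(gD³h_f))]
√(gD⁵h_f/L) = √(9.81·0.583⁵·3.67/603) = 0.06341
ε/(3.7D) = 1.16×10^-4; √(3.17ν²L/(gD³h_f)) = 1.95×10^-5
Q = -0.965·0.06341·ln(1.354×10^-4) = 0.5451 m³/s
Check: V = 2.04 m/s, Re = 1.00×10^6, f = 0.01680, h_f = 3.69 m ≈ 3.67 m ✓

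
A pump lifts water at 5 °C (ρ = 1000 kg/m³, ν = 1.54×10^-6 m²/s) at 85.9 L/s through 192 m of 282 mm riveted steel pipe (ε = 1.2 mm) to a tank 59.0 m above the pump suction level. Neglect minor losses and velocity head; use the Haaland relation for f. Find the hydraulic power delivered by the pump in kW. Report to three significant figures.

P_hyd ≈ 51.3 kW

V = 4Q/(πD²) = 1.375 m/s; Re = 2.52×10^5; ε/D = 0.00426; f = 0.02938
h_f = f(L/D)V²/2g = 1.928 m
Total head H = z + h_f = 59.0 + 1.928 = 60.93 m
P_hyd = ρgQH = 1000·9.81·0.0859·60.93 = 51.34 kW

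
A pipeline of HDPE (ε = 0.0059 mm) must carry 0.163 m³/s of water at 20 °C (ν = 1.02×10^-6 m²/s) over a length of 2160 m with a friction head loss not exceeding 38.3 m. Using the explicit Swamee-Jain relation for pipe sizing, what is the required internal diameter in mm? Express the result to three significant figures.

Swamee-Jain (Type III): D = 0.66·[ε^1.25·(LQ²/(gh_f))^4.75 + ν·Q^9.4·(L/(gh_f))^5.2]^0.04
LQ²/(gh_f) = 0.1527; L/(gh_f) = 5.749
Term 1 = ε^1.25·(…)^4.75 = 3.87×10^-11; Term 2 = ν·Q^9.4·(…)^5.2 = 3.57×10^-10
D = 0.66·(3.87×10^-11 + 3.57×10^-10)^0.04 = 0.2776 m = 278 mm
Check: V = 2.69 m/s, Re = 7.33×10^5, f = 0.01266, h_f = 36.4 m ≈ 38.3 m ✓

D ≈ 278 mm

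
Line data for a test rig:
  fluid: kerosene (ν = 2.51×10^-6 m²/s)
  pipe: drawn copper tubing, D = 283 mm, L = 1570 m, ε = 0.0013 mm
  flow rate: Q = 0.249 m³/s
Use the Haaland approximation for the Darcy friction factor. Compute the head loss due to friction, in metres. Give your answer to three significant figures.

h_f ≈ 59.3 m

V = 4Q/(πD²) = 4·0.249/(π·0.283²) = 3.959 m/s
Re = VD/ν = 3.959·0.283/2.51×10^-6 = 4.46×10^5 → turbulent
ε/D = 0.0013/283 = 4.59×10^-6
Haaland: f = 0.01338
h_f = f(L/D)V²/(2g) = 0.01338·(1570/0.283)·3.959²/(2·9.81) = 59.28 m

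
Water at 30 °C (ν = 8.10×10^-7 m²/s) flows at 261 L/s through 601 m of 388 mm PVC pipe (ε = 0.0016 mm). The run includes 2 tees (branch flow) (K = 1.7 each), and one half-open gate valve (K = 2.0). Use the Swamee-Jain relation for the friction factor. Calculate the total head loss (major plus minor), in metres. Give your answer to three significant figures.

H_L ≈ 5.81 m

V = 4Q/(πD²) = 2.207 m/s; V²/2g = 0.2484 m
Re = 1.06×10^6, ε/D = 4.12×10^-6 → f = 0.01161 (Swamee-Jain)
Major: h_f = f(L/D)·V²/2g = 0.01161·1549·0.2484 = 4.465 m
Minor: ΣK = 5.40; h_m = ΣK·V²/2g = 1.341 m
Total H_L = 4.465 + 1.341 = 5.806 m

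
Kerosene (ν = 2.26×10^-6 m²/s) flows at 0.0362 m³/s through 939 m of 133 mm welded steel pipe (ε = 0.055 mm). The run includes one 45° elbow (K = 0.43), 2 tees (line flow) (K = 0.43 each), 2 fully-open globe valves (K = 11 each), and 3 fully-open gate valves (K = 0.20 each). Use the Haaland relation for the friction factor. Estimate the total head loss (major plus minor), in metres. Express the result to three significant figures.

V = 4Q/(πD²) = 2.606 m/s; V²/2g = 0.3460 m
Re = 1.53×10^5, ε/D = 4.14×10^-4 → f = 0.01868 (Haaland)
Major: h_f = f(L/D)·V²/2g = 0.01868·7060·0.3460 = 45.63 m
Minor: ΣK = 23.9; h_m = ΣK·V²/2g = 8.267 m
Total H_L = 45.63 + 8.267 = 53.90 m

H_L ≈ 53.9 m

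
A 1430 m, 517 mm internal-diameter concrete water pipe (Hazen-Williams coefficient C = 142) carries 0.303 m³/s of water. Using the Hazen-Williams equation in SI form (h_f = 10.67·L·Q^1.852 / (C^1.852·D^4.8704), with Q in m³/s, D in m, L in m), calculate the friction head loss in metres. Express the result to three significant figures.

h_f ≈ 4.29 m

h_f = 10.67·1430·0.303^1.852 / (142^1.852·0.517^4.8704) = 4.291 m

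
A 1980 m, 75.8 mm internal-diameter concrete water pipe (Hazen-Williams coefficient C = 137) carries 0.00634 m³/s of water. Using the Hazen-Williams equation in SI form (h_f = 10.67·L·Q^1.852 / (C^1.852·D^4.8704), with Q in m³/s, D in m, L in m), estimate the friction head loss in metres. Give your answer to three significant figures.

h_f = 10.67·1980·0.00634^1.852 / (137^1.852·0.0758^4.8704) = 56.70 m

h_f ≈ 56.7 m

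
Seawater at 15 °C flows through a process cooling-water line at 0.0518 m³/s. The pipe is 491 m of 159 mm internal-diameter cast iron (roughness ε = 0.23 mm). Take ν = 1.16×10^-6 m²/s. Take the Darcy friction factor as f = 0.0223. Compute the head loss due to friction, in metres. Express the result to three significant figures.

h_f ≈ 23.9 m

V = 4Q/(πD²) = 4·0.0518/(π·0.159²) = 2.609 m/s
h_f = f(L/D)V²/(2g) = 0.02230·(491/0.159)·2.609²/(2·9.81) = 23.89 m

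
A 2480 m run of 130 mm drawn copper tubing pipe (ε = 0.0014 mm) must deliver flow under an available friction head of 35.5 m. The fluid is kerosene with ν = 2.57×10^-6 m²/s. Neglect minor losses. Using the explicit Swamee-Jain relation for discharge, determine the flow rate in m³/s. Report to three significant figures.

Q ≈ 0.0182 m³/s

Swamee-Jain (Type II): Q = -0.965·√(gD⁵h_f/L)·ln[ε/(3.7D) + √(3.17ν²L/(gD³h_f))]
√(gD⁵h_f/L) = √(9.81·0.130⁵·35.5/2480) = 0.002283
ε/(3.7D) = 2.91×10^-6; √(3.17ν²L/(gD³h_f)) = 2.61×10^-4
Q = -0.965·0.002283·ln(2.634×10^-4) = 0.01816 m³/s
Check: V = 1.37 m/s, Re = 6.92×10^4, f = 0.01937, h_f = 35.3 m ≈ 35.5 m ✓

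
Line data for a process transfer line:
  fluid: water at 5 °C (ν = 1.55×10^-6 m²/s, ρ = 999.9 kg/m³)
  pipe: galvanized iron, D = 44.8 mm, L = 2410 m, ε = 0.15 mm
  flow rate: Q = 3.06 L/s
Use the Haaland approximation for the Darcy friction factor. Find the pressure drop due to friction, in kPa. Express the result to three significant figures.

V = 4Q/(πD²) = 4·0.00306/(π·0.0448²) = 1.941 m/s
Re = VD/ν = 1.941·0.0448/1.55×10^-6 = 5.61×10^4 → turbulent
ε/D = 0.15/44.8 = 0.00335
Haaland: f = 0.02893
h_f = f(L/D)V²/(2g) = 0.02893·(2410/0.0448)·1.941²/(2·9.81) = 298.9 m
Δp = ρg·h_f = 999.9·9.81·298.9 = 2932 kPa

Δp ≈ 2930 kPa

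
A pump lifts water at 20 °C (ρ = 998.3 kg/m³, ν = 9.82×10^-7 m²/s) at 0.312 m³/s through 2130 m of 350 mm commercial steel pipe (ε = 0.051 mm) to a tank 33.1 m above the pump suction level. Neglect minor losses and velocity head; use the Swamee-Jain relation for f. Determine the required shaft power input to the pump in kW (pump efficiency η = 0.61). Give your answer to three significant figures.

V = 4Q/(πD²) = 3.243 m/s; Re = 1.16×10^6; ε/D = 1.46×10^-4; f = 0.01400
h_f = f(L/D)V²/2g = 45.66 m
Total head H = z + h_f = 33.1 + 45.66 = 78.76 m
P_hyd = ρgQH = 998.3·9.81·0.312·78.76 = 240.7 kW
P_shaft = P_hyd/η = 240.7/0.61 = 394.5 kW

P_shaft ≈ 395 kW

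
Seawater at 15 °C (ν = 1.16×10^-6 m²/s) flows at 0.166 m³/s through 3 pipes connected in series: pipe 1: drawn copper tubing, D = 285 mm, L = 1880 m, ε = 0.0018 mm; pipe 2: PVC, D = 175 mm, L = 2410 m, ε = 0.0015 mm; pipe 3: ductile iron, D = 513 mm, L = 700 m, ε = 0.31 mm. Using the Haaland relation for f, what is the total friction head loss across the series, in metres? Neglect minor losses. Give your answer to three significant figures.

H ≈ 419 m

Pipe 1: V = 2.602 m/s, Re = 6.39×10^5, ε/D = 6.32×10^-6, f = 0.01259, h_1 = f(L/D)V²/2g = 28.66 m
Pipe 2: V = 6.901 m/s, Re = 1.04×10^6, ε/D = 8.57×10^-6, f = 0.01167, h_2 = f(L/D)V²/2g = 390.0 m
Pipe 3: V = 0.8031 m/s, Re = 3.55×10^5, ε/D = 6.04×10^-4, f = 0.01849, h_3 = f(L/D)V²/2g = 0.8292 m
Series → Q common, losses add: H = Σh = 419.5 m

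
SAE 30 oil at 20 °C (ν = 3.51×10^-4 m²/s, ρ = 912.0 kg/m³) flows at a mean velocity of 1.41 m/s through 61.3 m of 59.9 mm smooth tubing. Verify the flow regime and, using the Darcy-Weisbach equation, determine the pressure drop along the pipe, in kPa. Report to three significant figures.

Re = VD/ν = 1.41·0.05990/3.51×10^-4 = 241 → laminar (Re < 2300)
f = 64/Re = 0.2660
h_f = f(L/D)V²/(2g) = 0.2660·(61.3/0.05990)·1.41²/(2·9.81) = 27.58 m
Δp = ρg·h_f = 912.0·9.81·27.58 = 246.8 kPa

Δp ≈ 247 kPa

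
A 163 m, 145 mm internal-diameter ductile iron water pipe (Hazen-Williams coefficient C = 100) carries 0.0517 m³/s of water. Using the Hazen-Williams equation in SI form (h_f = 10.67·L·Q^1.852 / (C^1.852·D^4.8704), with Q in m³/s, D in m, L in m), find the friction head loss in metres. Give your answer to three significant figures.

h_f = 10.67·163·0.0517^1.852 / (100^1.852·0.145^4.8704) = 17.31 m

h_f ≈ 17.3 m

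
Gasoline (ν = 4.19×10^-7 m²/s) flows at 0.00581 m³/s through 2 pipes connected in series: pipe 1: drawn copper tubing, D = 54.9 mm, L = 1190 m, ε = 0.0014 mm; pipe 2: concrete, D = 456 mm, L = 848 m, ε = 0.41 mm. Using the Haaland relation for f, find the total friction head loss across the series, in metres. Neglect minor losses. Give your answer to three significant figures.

Pipe 1: V = 2.454 m/s, Re = 3.22×10^5, ε/D = 2.55×10^-5, f = 0.01438, h_1 = f(L/D)V²/2g = 95.73 m
Pipe 2: V = 0.03558 m/s, Re = 3.87×10^4, ε/D = 8.99×10^-4, f = 0.02435, h_2 = f(L/D)V²/2g = 0.002922 m
Series → Q common, losses add: H = Σh = 95.73 m

H ≈ 95.7 m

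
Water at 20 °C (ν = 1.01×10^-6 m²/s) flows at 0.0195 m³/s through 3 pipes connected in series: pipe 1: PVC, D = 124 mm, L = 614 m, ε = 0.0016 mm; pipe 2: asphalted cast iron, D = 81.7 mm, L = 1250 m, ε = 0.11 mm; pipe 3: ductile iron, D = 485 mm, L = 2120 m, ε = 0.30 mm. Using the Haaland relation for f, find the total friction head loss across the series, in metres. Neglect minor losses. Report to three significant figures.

H ≈ 246 m

Pipe 1: V = 1.615 m/s, Re = 1.98×10^5, ε/D = 1.29×10^-5, f = 0.01560, h_1 = f(L/D)V²/2g = 10.27 m
Pipe 2: V = 3.720 m/s, Re = 3.01×10^5, ε/D = 0.00135, f = 0.02187, h_2 = f(L/D)V²/2g = 236.0 m
Pipe 3: V = 0.1056 m/s, Re = 5.07×10^4, ε/D = 6.19×10^-4, f = 0.02257, h_3 = f(L/D)V²/2g = 0.05601 m
Series → Q common, losses add: H = Σh = 246.3 m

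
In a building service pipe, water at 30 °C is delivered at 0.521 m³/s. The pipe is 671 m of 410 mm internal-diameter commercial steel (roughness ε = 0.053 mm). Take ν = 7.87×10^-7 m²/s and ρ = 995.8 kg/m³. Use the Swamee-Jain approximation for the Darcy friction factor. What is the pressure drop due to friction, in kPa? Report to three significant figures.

V = 4Q/(πD²) = 4·0.521/(π·0.410²) = 3.946 m/s
Re = VD/ν = 3.946·0.410/7.87×10^-7 = 2.06×10^6 → turbulent
ε/D = 0.053/410 = 1.29×10^-4
Swamee-Jain: f = 0.01334
h_f = f(L/D)V²/(2g) = 0.01334·(671/0.410)·3.946²/(2·9.81) = 17.33 m
Δp = ρg·h_f = 995.8·9.81·17.33 = 169.3 kPa

Δp ≈ 169 kPa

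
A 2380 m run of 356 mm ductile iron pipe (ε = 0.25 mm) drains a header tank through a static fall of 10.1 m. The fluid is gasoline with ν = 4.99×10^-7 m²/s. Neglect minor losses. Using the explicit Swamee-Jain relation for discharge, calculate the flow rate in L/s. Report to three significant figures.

Swamee-Jain (Type II): Q = -0.965·√(gD⁵h_f/L)·ln[ε/(3.7D) + √(3.17ν²L/(gD³h_f))]
√(gD⁵h_f/L) = √(9.81·0.356⁵·10.1/2380) = 0.01543
ε/(3.7D) = 1.90×10^-4; √(3.17ν²L/(gD³h_f)) = 2.05×10^-5
Q = -0.965·0.01543·ln(2.103×10^-4) = 0.1261 m³/s
Check: V = 1.27 m/s, Re = 9.04×10^5, f = 0.01858, h_f = 10.2 m ≈ 10.1 m ✓

Q ≈ 126 L/s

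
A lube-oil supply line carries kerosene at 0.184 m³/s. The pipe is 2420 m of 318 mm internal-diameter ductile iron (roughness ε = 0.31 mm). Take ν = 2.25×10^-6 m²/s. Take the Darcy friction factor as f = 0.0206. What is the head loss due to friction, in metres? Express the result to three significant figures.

h_f ≈ 42.9 m

V = 4Q/(πD²) = 4·0.184/(π·0.318²) = 2.317 m/s
h_f = f(L/D)V²/(2g) = 0.02060·(2420/0.318)·2.317²/(2·9.81) = 42.88 m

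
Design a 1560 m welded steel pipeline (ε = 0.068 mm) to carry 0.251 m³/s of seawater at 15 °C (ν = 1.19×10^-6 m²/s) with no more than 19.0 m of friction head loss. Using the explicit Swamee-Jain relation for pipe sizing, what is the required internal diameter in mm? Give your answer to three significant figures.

Swamee-Jain (Type III): D = 0.66·[ε^1.25·(LQ²/(gh_f))^4.75 + ν·Q^9.4·(L/(gh_f))^5.2]^0.04
LQ²/(gh_f) = 0.5273; L/(gh_f) = 8.370
Term 1 = ε^1.25·(…)^4.75 = 2.95×10^-7; Term 2 = ν·Q^9.4·(…)^5.2 = 1.70×10^-7
D = 0.66·(2.95×10^-7 + 1.70×10^-7)^0.04 = 0.3683 m = 368 mm
Check: V = 2.36 m/s, Re = 7.29×10^5, f = 0.01490, h_f = 17.8 m ≈ 19.0 m ✓

D ≈ 368 mm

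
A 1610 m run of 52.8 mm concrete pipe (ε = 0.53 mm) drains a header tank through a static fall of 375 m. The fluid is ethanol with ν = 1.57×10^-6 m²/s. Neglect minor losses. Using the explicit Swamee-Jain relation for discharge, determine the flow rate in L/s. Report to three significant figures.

Swamee-Jain (Type II): Q = -0.965·√(gD⁵h_f/L)·ln[ε/(3.7D) + √(3.17ν²L/(gD³h_f))]
√(gD⁵h_f/L) = √(9.81·0.0528⁵·375/1610) = 9.683×10^-4
ε/(3.7D) = 0.00271; √(3.17ν²L/(gD³h_f)) = 1.52×10^-4
Q = -0.965·9.683×10^-4·ln(0.002865) = 0.005471 m³/s
Check: V = 2.50 m/s, Re = 8.40×10^4, f = 0.03894, h_f = 378 m ≈ 375 m ✓

Q ≈ 5.47 L/s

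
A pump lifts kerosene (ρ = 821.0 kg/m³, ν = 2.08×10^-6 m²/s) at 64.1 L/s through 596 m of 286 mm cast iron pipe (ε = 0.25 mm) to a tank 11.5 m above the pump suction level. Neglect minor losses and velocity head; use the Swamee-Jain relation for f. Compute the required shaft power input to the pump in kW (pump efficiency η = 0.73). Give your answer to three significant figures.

V = 4Q/(πD²) = 0.9978 m/s; Re = 1.37×10^5; ε/D = 8.74×10^-4; f = 0.02127
h_f = f(L/D)V²/2g = 2.249 m
Total head H = z + h_f = 11.5 + 2.249 = 13.75 m
P_hyd = ρgQH = 821.0·9.81·0.0641·13.75 = 7.098 kW
P_shaft = P_hyd/η = 7.098/0.73 = 9.723 kW

P_shaft ≈ 9.72 kW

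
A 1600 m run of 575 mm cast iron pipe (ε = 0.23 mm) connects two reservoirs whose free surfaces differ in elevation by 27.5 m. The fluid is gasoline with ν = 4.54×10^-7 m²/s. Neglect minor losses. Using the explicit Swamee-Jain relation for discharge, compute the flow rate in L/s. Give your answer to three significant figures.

Q ≈ 903 L/s

Swamee-Jain (Type II): Q = -0.965·√(gD⁵h_f/L)·ln[ε/(3.7D) + √(3.17ν²L/(gD³h_f))]
√(gD⁵h_f/L) = √(9.81·0.575⁵·27.5/1600) = 0.1029
ε/(3.7D) = 1.08×10^-4; √(3.17ν²L/(gD³h_f)) = 4.51×10^-6
Q = -0.965·0.1029·ln(1.126×10^-4) = 0.9032 m³/s
Check: V = 3.48 m/s, Re = 4.41×10^6, f = 0.01608, h_f = 27.6 m ≈ 27.5 m ✓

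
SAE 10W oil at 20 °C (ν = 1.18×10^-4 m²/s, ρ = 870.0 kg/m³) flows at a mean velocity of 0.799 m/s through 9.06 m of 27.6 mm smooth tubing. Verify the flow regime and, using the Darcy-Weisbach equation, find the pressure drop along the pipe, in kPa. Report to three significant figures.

Re = VD/ν = 0.799·0.02760/1.18×10^-4 = 187 → laminar (Re < 2300)
f = 64/Re = 0.3425
h_f = f(L/D)V²/(2g) = 0.3425·(9.06/0.02760)·0.799²/(2·9.81) = 3.658 m
Δp = ρg·h_f = 870.0·9.81·3.658 = 31.22 kPa

Δp ≈ 31.2 kPa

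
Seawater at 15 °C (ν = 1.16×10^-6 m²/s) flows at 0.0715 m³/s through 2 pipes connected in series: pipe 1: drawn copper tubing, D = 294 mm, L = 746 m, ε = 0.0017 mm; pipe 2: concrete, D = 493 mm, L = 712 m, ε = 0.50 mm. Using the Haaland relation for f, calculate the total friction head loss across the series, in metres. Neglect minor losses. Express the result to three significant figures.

Pipe 1: V = 1.053 m/s, Re = 2.67×10^5, ε/D = 5.78×10^-6, f = 0.01470, h_1 = f(L/D)V²/2g = 2.109 m
Pipe 2: V = 0.3746 m/s, Re = 1.59×10^5, ε/D = 0.00101, f = 0.02125, h_2 = f(L/D)V²/2g = 0.2195 m
Series → Q common, losses add: H = Σh = 2.329 m

H ≈ 2.33 m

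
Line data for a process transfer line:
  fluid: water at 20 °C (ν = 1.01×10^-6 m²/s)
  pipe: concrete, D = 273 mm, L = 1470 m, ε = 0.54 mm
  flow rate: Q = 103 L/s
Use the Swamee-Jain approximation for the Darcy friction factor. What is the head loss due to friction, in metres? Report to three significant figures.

V = 4Q/(πD²) = 4·0.103/(π·0.273²) = 1.760 m/s
Re = VD/ν = 1.760·0.273/1.01×10^-6 = 4.76×10^5 → turbulent
ε/D = 0.54/273 = 0.00198
Swamee-Jain: f = 0.02386
h_f = f(L/D)V²/(2g) = 0.02386·(1470/0.273)·1.760²/(2·9.81) = 20.27 m

h_f ≈ 20.3 m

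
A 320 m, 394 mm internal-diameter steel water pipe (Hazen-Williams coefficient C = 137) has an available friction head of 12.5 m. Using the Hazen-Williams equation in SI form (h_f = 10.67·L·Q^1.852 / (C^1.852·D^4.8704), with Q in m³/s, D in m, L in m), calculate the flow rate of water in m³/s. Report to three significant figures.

Rearranging: Q = [h_f·C^1.852·D^4.8704 / (10.67·L)]^(1/1.852)
Q = [12.5·137^1.852·0.394^4.8704 / (10.67·320)]^0.540 = 0.5720 m³/s

Q ≈ 0.572 m³/s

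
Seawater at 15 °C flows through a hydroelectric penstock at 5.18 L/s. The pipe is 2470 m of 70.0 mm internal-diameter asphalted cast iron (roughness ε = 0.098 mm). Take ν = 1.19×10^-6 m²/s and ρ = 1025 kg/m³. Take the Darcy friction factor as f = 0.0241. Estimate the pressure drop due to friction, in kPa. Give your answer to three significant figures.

Δp ≈ 790 kPa

V = 4Q/(πD²) = 4·0.00518/(π·0.0700²) = 1.346 m/s
h_f = f(L/D)V²/(2g) = 0.02410·(2470/0.0700)·1.346²/(2·9.81) = 78.52 m
Δp = ρg·h_f = 1025·9.81·78.52 = 789.6 kPa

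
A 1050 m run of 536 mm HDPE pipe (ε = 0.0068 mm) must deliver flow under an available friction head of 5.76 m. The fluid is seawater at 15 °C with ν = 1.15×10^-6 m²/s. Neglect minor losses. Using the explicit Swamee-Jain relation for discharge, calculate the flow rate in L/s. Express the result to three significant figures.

Q ≈ 497 L/s

Swamee-Jain (Type II): Q = -0.965·√(gD⁵h_f/L)·ln[ε/(3.7D) + √(3.17ν²L/(gD³h_f))]
√(gD⁵h_f/L) = √(9.81·0.536⁵·5.76/1050) = 0.04879
ε/(3.7D) = 3.43×10^-6; √(3.17ν²L/(gD³h_f)) = 2.25×10^-5
Q = -0.965·0.04879·ln(2.592×10^-5) = 0.4972 m³/s
Check: V = 2.20 m/s, Re = 1.03×10^6, f = 0.01187, h_f = 5.76 m ≈ 5.76 m ✓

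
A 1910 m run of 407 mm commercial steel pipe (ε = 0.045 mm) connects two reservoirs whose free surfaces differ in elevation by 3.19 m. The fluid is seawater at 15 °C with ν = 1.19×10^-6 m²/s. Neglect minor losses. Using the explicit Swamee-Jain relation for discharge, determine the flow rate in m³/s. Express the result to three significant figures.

Swamee-Jain (Type II): Q = -0.965·√(gD⁵h_f/L)·ln[ε/(3.7D) + √(3.17ν²L/(gD³h_f))]
√(gD⁵h_f/L) = √(9.81·0.407⁵·3.19/1910) = 0.01353
ε/(3.7D) = 2.99×10^-5; √(3.17ν²L/(gD³h_f)) = 6.37×10^-5
Q = -0.965·0.01353·ln(9.363×10^-5) = 0.1211 m³/s
Check: V = 0.931 m/s, Re = 3.18×10^5, f = 0.01541, h_f = 3.19 m ≈ 3.19 m ✓

Q ≈ 0.121 m³/s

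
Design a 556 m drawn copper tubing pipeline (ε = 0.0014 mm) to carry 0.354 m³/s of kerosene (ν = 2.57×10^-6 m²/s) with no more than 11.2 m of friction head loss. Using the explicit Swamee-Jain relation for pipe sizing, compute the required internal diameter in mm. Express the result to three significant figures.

Swamee-Jain (Type III): D = 0.66·[ε^1.25·(LQ²/(gh_f))^4.75 + ν·Q^9.4·(L/(gh_f))^5.2]^0.04
LQ²/(gh_f) = 0.6342; L/(gh_f) = 5.060
Term 1 = ε^1.25·(…)^4.75 = 5.53×10^-9; Term 2 = ν·Q^9.4·(…)^5.2 = 6.80×10^-7
D = 0.66·(5.53×10^-9 + 6.80×10^-7)^0.04 = 0.3741 m = 374 mm
Check: V = 3.22 m/s, Re = 4.69×10^5, f = 0.01330, h_f = 10.5 m ≈ 11.2 m ✓

D ≈ 374 mm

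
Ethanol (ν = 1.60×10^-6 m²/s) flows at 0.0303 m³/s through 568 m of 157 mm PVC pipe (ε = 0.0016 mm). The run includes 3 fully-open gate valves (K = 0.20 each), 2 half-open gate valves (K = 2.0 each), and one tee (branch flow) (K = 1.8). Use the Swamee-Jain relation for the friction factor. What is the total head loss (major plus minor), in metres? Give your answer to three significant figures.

V = 4Q/(πD²) = 1.565 m/s; V²/2g = 0.1249 m
Re = 1.54×10^5, ε/D = 1.02×10^-5 → f = 0.01644 (Swamee-Jain)
Major: h_f = f(L/D)·V²/2g = 0.01644·3618·0.1249 = 7.428 m
Minor: ΣK = 6.40; h_m = ΣK·V²/2g = 0.7991 m
Total H_L = 7.428 + 0.7991 = 8.227 m

H_L ≈ 8.23 m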